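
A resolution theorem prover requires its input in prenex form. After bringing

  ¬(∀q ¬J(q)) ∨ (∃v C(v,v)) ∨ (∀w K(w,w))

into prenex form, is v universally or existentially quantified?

Move each ¬ inward, flipping quantifiers it crosses:
  (∃q J(q)) ∨ (∃v C(v,v)) ∨ (∀w K(w,w))
Finally move all quantifiers to the prefix:
  ∃q ∃v ∀w (J(q) ∨ C(v,v) ∨ K(w,w))
The quantifier ∃v sits under an even number of negations, so it remains existential.

existential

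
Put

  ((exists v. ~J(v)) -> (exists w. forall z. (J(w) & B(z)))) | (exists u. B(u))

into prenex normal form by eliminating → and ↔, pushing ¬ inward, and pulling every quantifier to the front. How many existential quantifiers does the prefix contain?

First replace A → B with ¬A ∨ B.
  ~(exists v. ~J(v)) | (exists w. forall z. (J(w) & B(z))) | (exists u. B(u))
Move each ¬ inward, flipping quantifiers it crosses:
  (forall v. J(v)) | (exists w. forall z. (J(w) & B(z))) | (exists u. B(u))
All bound variables are already distinct, so no renaming is needed.
Finally move all quantifiers to the prefix:
  forall v. exists w. forall z. exists u. (J(v) | J(w) & B(z) | B(u))
The prefix is forall v exists w forall z exists u: 2 universal, 2 existential.

2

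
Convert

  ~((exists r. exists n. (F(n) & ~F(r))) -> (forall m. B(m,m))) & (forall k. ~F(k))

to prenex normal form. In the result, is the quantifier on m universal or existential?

existential

First replace A → B with ¬A ∨ B.
  ~(~(exists r. exists n. (F(n) & ~F(r))) | (forall m. B(m,m))) & (forall k. ~F(k))
Push ¬ through the quantifiers and connectives to reach negation normal form:
  (exists r. exists n. (F(n) & ~F(r))) & (exists m. ~B(m,m)) & (forall k. ~F(k))
All bound variables are already distinct, so no renaming is needed.
Pull the quantifiers to the front (each side's bound variable is not free in the other side):
  exists r. exists n. exists m. forall k. (F(n) & ~F(r) & ~B(m,m) & ~F(k))
The quantifier forall m sits under an odd number of negations (counting the antecedent side of each →), so it flips to exists m.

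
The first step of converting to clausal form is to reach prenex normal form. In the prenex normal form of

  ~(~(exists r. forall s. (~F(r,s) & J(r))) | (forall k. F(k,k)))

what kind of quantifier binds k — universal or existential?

Drive negations inward (¬∀x A ≡ ∃x ¬A, ¬∃x A ≡ ∀x ¬A, De Morgan for ∧/∨):
  (exists r. forall s. (~F(r,s) & J(r))) & (exists k. ~F(k,k))
All bound variables are already distinct, so no renaming is needed.
Extract every quantifier outward, since the variables are now distinct and don't occur free across branches:
  exists r. forall s. exists k. (~F(r,s) & J(r) & ~F(k,k))
The quantifier forall k sits under an odd number of negations, so it flips to exists k.

existential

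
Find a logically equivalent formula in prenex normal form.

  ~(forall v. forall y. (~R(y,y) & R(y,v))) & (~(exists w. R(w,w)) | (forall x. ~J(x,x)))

exists v. exists y. forall w. forall x. ((R(y,y) | ~R(y,v)) & (~R(w,w) | ~J(x,x)))

Push ¬ through the quantifiers and connectives to reach negation normal form:
  (exists v. exists y. (R(y,y) | ~R(y,v))) & ((forall w. ~R(w,w)) | (forall x. ~J(x,x)))
All bound variables are already distinct, so no renaming is needed.
Finally move all quantifiers to the prefix:
  exists v. exists y. forall w. forall x. ((R(y,y) | ~R(y,v)) & (~R(w,w) | ~J(x,x)))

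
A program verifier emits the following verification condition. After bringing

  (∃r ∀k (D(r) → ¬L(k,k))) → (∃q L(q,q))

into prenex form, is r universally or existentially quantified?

universal

First replace A → B with ¬A ∨ B.
  ¬(∃r ∀k (¬D(r) ∨ ¬L(k,k))) ∨ (∃q L(q,q))
Drive negations inward (¬∀x A ≡ ∃x ¬A, ¬∃x A ≡ ∀x ¬A, De Morgan for ∧/∨):
  (∀r ∃k (D(r) ∧ L(k,k))) ∨ (∃q L(q,q))
All bound variables are already distinct, so no renaming is needed.
Pull the quantifiers to the front (each side's bound variable is not free in the other side):
  ∀r ∃k ∃q (D(r) ∧ L(k,k) ∨ L(q,q))
The quantifier ∃r sits under an odd number of negations (counting the antecedent side of each →), so it flips to ∀r.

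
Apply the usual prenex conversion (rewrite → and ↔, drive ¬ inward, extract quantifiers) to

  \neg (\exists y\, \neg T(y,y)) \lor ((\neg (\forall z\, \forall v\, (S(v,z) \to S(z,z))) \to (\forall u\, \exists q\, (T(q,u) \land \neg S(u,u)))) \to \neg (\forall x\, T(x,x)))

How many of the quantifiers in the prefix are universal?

2

Eliminate → and ↔ using ¬ and ∨.
  \neg (\exists y\, \neg T(y,y)) \lor \neg (\neg \neg (\forall z\, \forall v\, (\neg S(v,z) \lor S(z,z))) \lor (\forall u\, \exists q\, (T(q,u) \land \neg S(u,u)))) \lor \neg (\forall x\, T(x,x))
Drive negations inward (¬∀x A ≡ ∃x ¬A, ¬∃x A ≡ ∀x ¬A, De Morgan for ∧/∨):
  (\forall y\, T(y,y)) \lor (\exists z\, \exists v\, (S(v,z) \land \neg S(z,z))) \land (\exists u\, \forall q\, (\neg T(q,u) \lor S(u,u))) \lor (\exists x\, \neg T(x,x))
All bound variables are already distinct, so no renaming is needed.
Pull the quantifiers to the front (each side's bound variable is not free in the other side):
  \forall y\, \exists z\, \exists v\, \exists u\, \forall q\, \exists x\, (T(y,y) \lor S(v,z) \land \neg S(z,z) \land (\neg T(q,u) \lor S(u,u)) \lor \neg T(x,x))
The prefix is \forall y \exists z \exists v \exists u \forall q \exists x: 2 universal, 4 existential.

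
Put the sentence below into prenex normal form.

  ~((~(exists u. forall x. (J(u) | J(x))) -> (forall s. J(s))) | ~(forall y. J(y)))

forall u. exists x. exists s. forall y. (~J(u) & ~J(x) & ~J(s) & J(y))

Eliminate → and ↔ using ¬ and ∨.
  ~(~~(exists u. forall x. (J(u) | J(x))) | (forall s. J(s)) | ~(forall y. J(y)))
Push ¬ through the quantifiers and connectives to reach negation normal form:
  (forall u. exists x. (~J(u) & ~J(x))) & (exists s. ~J(s)) & (forall y. J(y))
All bound variables are already distinct, so no renaming is needed.
Finally move all quantifiers to the prefix:
  forall u. exists x. exists s. forall y. (~J(u) & ~J(x) & ~J(s) & J(y))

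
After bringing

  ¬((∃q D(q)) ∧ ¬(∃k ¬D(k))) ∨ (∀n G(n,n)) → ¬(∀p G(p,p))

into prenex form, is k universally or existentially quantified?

Eliminate → and ↔ using ¬ and ∨.
  ¬(¬((∃q D(q)) ∧ ¬(∃k ¬D(k))) ∨ (∀n G(n,n))) ∨ ¬(∀p G(p,p))
Move each ¬ inward, flipping quantifiers it crosses:
  (∃q D(q)) ∧ (∀k D(k)) ∧ (∃n ¬G(n,n)) ∨ (∃p ¬G(p,p))
All bound variables are already distinct, so no renaming is needed.
Extract every quantifier outward, since the variables are now distinct and don't occur free across branches:
  ∃q ∀k ∃n ∃p (D(q) ∧ D(k) ∧ ¬G(n,n) ∨ ¬G(p,p))
The quantifier ∃k sits under an odd number of negations (counting the antecedent side of each →), so it flips to ∀k.

universal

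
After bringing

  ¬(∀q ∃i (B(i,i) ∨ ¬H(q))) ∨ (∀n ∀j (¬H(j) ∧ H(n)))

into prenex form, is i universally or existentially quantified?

Push ¬ through the quantifiers and connectives to reach negation normal form:
  (∃q ∀i (¬B(i,i) ∧ H(q))) ∨ (∀n ∀j (¬H(j) ∧ H(n)))
All bound variables are already distinct, so no renaming is needed.
Extract every quantifier outward, since the variables are now distinct and don't occur free across branches:
  ∃q ∀i ∀n ∀j (¬B(i,i) ∧ H(q) ∨ ¬H(j) ∧ H(n))
The quantifier ∃i sits under an odd number of negations, so it flips to ∀i.

universal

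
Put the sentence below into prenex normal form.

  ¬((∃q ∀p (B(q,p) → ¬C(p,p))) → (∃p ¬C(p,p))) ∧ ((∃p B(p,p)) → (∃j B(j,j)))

Rewrite implications/biconditionals: A → B as ¬A ∨ B.
  ¬(¬(∃q ∀p (¬B(q,p) ∨ ¬C(p,p))) ∨ (∃p ¬C(p,p))) ∧ (¬(∃p B(p,p)) ∨ (∃j B(j,j)))
Push ¬ through the quantifiers and connectives to reach negation normal form:
  (∃q ∀p (¬B(q,p) ∨ ¬C(p,p))) ∧ (∀p C(p,p)) ∧ ((∀p ¬B(p,p)) ∨ (∃j B(j,j)))
Standardize variables apart so no two quantifiers bind the same name: p↦c, p↦w.
  (∃q ∀p (¬B(q,p) ∨ ¬C(p,p))) ∧ (∀c C(c,c)) ∧ ((∀w ¬B(w,w)) ∨ (∃j B(j,j)))
Pull the quantifiers to the front (each side's bound variable is not free in the other side):
  ∃q ∀p ∀c ∀w ∃j ((¬B(q,p) ∨ ¬C(p,p)) ∧ C(c,c) ∧ (¬B(w,w) ∨ B(j,j)))

∃q ∀p ∀c ∀w ∃j ((¬B(q,p) ∨ ¬C(p,p)) ∧ C(c,c) ∧ (¬B(w,w) ∨ B(j,j)))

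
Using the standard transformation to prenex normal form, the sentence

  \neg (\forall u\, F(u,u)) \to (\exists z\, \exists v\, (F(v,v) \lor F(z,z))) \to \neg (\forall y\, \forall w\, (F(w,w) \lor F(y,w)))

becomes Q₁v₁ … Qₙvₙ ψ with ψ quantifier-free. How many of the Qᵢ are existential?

First replace A → B with ¬A ∨ B.
  \neg \neg (\forall u\, F(u,u)) \lor \neg (\exists z\, \exists v\, (F(v,v) \lor F(z,z))) \lor \neg (\forall y\, \forall w\, (F(w,w) \lor F(y,w)))
Push ¬ through the quantifiers and connectives to reach negation normal form:
  (\forall u\, F(u,u)) \lor (\forall z\, \forall v\, (\neg F(v,v) \land \neg F(z,z))) \lor (\exists y\, \exists w\, (\neg F(w,w) \land \neg F(y,w)))
All bound variables are already distinct, so no renaming is needed.
Finally move all quantifiers to the prefix:
  \forall u\, \forall z\, \forall v\, \exists y\, \exists w\, (F(u,u) \lor \neg F(v,v) \land \neg F(z,z) \lor \neg F(w,w) \land \neg F(y,w))
The prefix is \forall u \forall z \forall v \exists y \exists w: 3 universal, 2 existential.

2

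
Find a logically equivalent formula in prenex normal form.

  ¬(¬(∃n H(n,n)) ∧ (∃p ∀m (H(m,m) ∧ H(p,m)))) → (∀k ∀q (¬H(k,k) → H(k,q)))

First replace A → B with ¬A ∨ B.
  ¬¬(¬(∃n H(n,n)) ∧ (∃p ∀m (H(m,m) ∧ H(p,m)))) ∨ (∀k ∀q (¬¬H(k,k) ∨ H(k,q)))
Drive negations inward (¬∀x A ≡ ∃x ¬A, ¬∃x A ≡ ∀x ¬A, De Morgan for ∧/∨):
  (∀n ¬H(n,n)) ∧ (∃p ∀m (H(m,m) ∧ H(p,m))) ∨ (∀k ∀q (H(k,k) ∨ H(k,q)))
All bound variables are already distinct, so no renaming is needed.
Extract every quantifier outward, since the variables are now distinct and don't occur free across branches:
  ∀n ∃p ∀m ∀k ∀q (¬H(n,n) ∧ H(m,m) ∧ H(p,m) ∨ H(k,k) ∨ H(k,q))

∀n ∃p ∀m ∀k ∀q (¬H(n,n) ∧ H(m,m) ∧ H(p,m) ∨ H(k,k) ∨ H(k,q))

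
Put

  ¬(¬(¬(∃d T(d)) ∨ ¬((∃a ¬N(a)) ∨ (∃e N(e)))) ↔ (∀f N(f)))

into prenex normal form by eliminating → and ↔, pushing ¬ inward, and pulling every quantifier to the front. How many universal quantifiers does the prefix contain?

4

Rewrite implications/biconditionals: A → B as ¬A ∨ B; A ↔ B as (¬A ∨ B) ∧ (¬B ∨ A).
  ¬((¬¬(¬(∃d T(d)) ∨ ¬((∃a ¬N(a)) ∨ (∃e N(e)))) ∨ (∀f N(f))) ∧ (¬(∀f N(f)) ∨ ¬(¬(∃d T(d)) ∨ ¬((∃a ¬N(a)) ∨ (∃e N(e))))))
Drive negations inward (¬∀x A ≡ ∃x ¬A, ¬∃x A ≡ ∀x ¬A, De Morgan for ∧/∨):
  (∃d T(d)) ∧ ((∃a ¬N(a)) ∨ (∃e N(e))) ∧ (∃f ¬N(f)) ∨ (∀f N(f)) ∧ ((∀d ¬T(d)) ∨ (∀a N(a)) ∧ (∀e ¬N(e)))
Rename bound variables to avoid capture: f↦w, d↦x, a↦p, e↦u1.
  (∃d T(d)) ∧ ((∃a ¬N(a)) ∨ (∃e N(e))) ∧ (∃f ¬N(f)) ∨ (∀w N(w)) ∧ ((∀x ¬T(x)) ∨ (∀p N(p)) ∧ (∀u1 ¬N(u1)))
Pull the quantifiers to the front (each side's bound variable is not free in the other side):
  ∃d ∃a ∃e ∃f ∀w ∀x ∀p ∀u1 (T(d) ∧ (¬N(a) ∨ N(e)) ∧ ¬N(f) ∨ N(w) ∧ (¬T(x) ∨ N(p) ∧ ¬N(u1)))
The prefix is ∃d ∃a ∃e ∃f ∀w ∀x ∀p ∀u1: 4 universal, 4 existential.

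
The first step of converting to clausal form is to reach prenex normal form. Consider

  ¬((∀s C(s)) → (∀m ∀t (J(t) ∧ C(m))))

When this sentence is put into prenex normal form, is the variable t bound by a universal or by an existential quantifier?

First replace A → B with ¬A ∨ B.
  ¬(¬(∀s C(s)) ∨ (∀m ∀t (J(t) ∧ C(m))))
Move each ¬ inward, flipping quantifiers it crosses:
  (∀s C(s)) ∧ (∃m ∃t (¬J(t) ∨ ¬C(m)))
Pull the quantifiers to the front (each side's bound variable is not free in the other side):
  ∀s ∃m ∃t (C(s) ∧ (¬J(t) ∨ ¬C(m)))
The quantifier ∀t sits under an odd number of negations (counting the antecedent side of each →), so it flips to ∃t.

existential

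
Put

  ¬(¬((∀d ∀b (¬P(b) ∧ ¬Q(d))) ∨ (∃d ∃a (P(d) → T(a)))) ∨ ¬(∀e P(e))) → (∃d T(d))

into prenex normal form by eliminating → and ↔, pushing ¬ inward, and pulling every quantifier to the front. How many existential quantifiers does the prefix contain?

Eliminate → and ↔ using ¬ and ∨.
  ¬¬(¬((∀d ∀b (¬P(b) ∧ ¬Q(d))) ∨ (∃d ∃a (¬P(d) ∨ T(a)))) ∨ ¬(∀e P(e))) ∨ (∃d T(d))
Push ¬ through the quantifiers and connectives to reach negation normal form:
  (∃d ∃b (P(b) ∨ Q(d))) ∧ (∀d ∀a (P(d) ∧ ¬T(a))) ∨ (∃e ¬P(e)) ∨ (∃d T(d))
Standardize variables apart so no two quantifiers bind the same name: d↦r, d↦q.
  (∃d ∃b (P(b) ∨ Q(d))) ∧ (∀r ∀a (P(r) ∧ ¬T(a))) ∨ (∃e ¬P(e)) ∨ (∃q T(q))
Extract every quantifier outward, since the variables are now distinct and don't occur free across branches:
  ∃d ∃b ∀r ∀a ∃e ∃q ((P(b) ∨ Q(d)) ∧ P(r) ∧ ¬T(a) ∨ ¬P(e) ∨ T(q))
The prefix is ∃d ∃b ∀r ∀a ∃e ∃q: 2 universal, 4 existential.

4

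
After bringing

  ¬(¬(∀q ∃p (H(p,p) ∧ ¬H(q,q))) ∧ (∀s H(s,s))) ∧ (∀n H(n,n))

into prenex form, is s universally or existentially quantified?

Drive negations inward (¬∀x A ≡ ∃x ¬A, ¬∃x A ≡ ∀x ¬A, De Morgan for ∧/∨):
  ((∀q ∃p (H(p,p) ∧ ¬H(q,q))) ∨ (∃s ¬H(s,s))) ∧ (∀n H(n,n))
Pull the quantifiers to the front (each side's bound variable is not free in the other side):
  ∀q ∃p ∃s ∀n ((H(p,p) ∧ ¬H(q,q) ∨ ¬H(s,s)) ∧ H(n,n))
The quantifier ∀s sits under an odd number of negations, so it flips to ∃s.

existential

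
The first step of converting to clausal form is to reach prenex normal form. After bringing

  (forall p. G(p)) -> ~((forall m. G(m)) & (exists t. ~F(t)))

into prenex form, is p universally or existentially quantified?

existential

First replace A → B with ¬A ∨ B.
  ~(forall p. G(p)) | ~((forall m. G(m)) & (exists t. ~F(t)))
Move each ¬ inward, flipping quantifiers it crosses:
  (exists p. ~G(p)) | (exists m. ~G(m)) | (forall t. F(t))
All bound variables are already distinct, so no renaming is needed.
Extract every quantifier outward, since the variables are now distinct and don't occur free across branches:
  exists p. exists m. forall t. (~G(p) | ~G(m) | F(t))
The quantifier forall p sits under an odd number of negations (counting the antecedent side of each →), so it flips to exists p.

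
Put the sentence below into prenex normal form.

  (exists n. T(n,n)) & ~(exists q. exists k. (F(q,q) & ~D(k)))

exists n. forall q. forall k. (T(n,n) & (~F(q,q) | D(k)))

Move each ¬ inward, flipping quantifiers it crosses:
  (exists n. T(n,n)) & (forall q. forall k. (~F(q,q) | D(k)))
All bound variables are already distinct, so no renaming is needed.
Finally move all quantifiers to the prefix:
  exists n. forall q. forall k. (T(n,n) & (~F(q,q) | D(k)))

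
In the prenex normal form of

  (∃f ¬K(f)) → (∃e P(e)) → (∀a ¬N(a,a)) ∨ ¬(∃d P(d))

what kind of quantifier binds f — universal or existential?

universal

First replace A → B with ¬A ∨ B.
  ¬(∃f ¬K(f)) ∨ ¬(∃e P(e)) ∨ (∀a ¬N(a,a)) ∨ ¬(∃d P(d))
Drive negations inward (¬∀x A ≡ ∃x ¬A, ¬∃x A ≡ ∀x ¬A, De Morgan for ∧/∨):
  (∀f K(f)) ∨ (∀e ¬P(e)) ∨ (∀a ¬N(a,a)) ∨ (∀d ¬P(d))
All bound variables are already distinct, so no renaming is needed.
Finally move all quantifiers to the prefix:
  ∀f ∀e ∀a ∀d (K(f) ∨ ¬P(e) ∨ ¬N(a,a) ∨ ¬P(d))
The quantifier ∃f sits under an odd number of negations (counting the antecedent side of each →), so it flips to ∀f.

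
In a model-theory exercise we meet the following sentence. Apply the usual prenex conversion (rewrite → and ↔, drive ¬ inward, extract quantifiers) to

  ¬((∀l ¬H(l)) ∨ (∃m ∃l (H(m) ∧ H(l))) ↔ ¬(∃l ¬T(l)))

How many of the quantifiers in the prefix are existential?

4

First replace A → B with ¬A ∨ B; A ↔ B as (¬A ∨ B) ∧ (¬B ∨ A).
  ¬((¬((∀l ¬H(l)) ∨ (∃m ∃l (H(m) ∧ H(l)))) ∨ ¬(∃l ¬T(l))) ∧ (¬¬(∃l ¬T(l)) ∨ (∀l ¬H(l)) ∨ (∃m ∃l (H(m) ∧ H(l)))))
Move each ¬ inward, flipping quantifiers it crosses:
  ((∀l ¬H(l)) ∨ (∃m ∃l (H(m) ∧ H(l)))) ∧ (∃l ¬T(l)) ∨ (∀l T(l)) ∧ (∃l H(l)) ∧ (∀m ∀l (¬H(m) ∨ ¬H(l)))
Rename bound variables to avoid capture: l↦z1, l↦x1, l↦u1, l↦u, m↦s, l↦y1.
  ((∀l ¬H(l)) ∨ (∃m ∃z1 (H(m) ∧ H(z1)))) ∧ (∃x1 ¬T(x1)) ∨ (∀u1 T(u1)) ∧ (∃u H(u)) ∧ (∀s ∀y1 (¬H(s) ∨ ¬H(y1)))
Pull the quantifiers to the front (each side's bound variable is not free in the other side):
  ∀l ∃m ∃z1 ∃x1 ∀u1 ∃u ∀s ∀y1 ((¬H(l) ∨ H(m) ∧ H(z1)) ∧ ¬T(x1) ∨ T(u1) ∧ H(u) ∧ (¬H(s) ∨ ¬H(y1)))
The prefix is ∀l ∃m ∃z1 ∃x1 ∀u1 ∃u ∀s ∀y1: 4 universal, 4 existential.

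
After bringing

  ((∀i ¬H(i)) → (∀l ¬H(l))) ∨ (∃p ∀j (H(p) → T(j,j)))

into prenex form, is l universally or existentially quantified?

Rewrite implications/biconditionals: A → B as ¬A ∨ B.
  ¬(∀i ¬H(i)) ∨ (∀l ¬H(l)) ∨ (∃p ∀j (¬H(p) ∨ T(j,j)))
Drive negations inward (¬∀x A ≡ ∃x ¬A, ¬∃x A ≡ ∀x ¬A, De Morgan for ∧/∨):
  (∃i H(i)) ∨ (∀l ¬H(l)) ∨ (∃p ∀j (¬H(p) ∨ T(j,j)))
All bound variables are already distinct, so no renaming is needed.
Extract every quantifier outward, since the variables are now distinct and don't occur free across branches:
  ∃i ∀l ∃p ∀j (H(i) ∨ ¬H(l) ∨ ¬H(p) ∨ T(j,j))
The quantifier ∀l sits under an even number of negations (counting the antecedent side of each →), so it remains universal.

universal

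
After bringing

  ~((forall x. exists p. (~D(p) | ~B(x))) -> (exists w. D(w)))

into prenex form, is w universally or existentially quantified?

universal

Eliminate → and ↔ using ¬ and ∨.
  ~(~(forall x. exists p. (~D(p) | ~B(x))) | (exists w. D(w)))
Push ¬ through the quantifiers and connectives to reach negation normal form:
  (forall x. exists p. (~D(p) | ~B(x))) & (forall w. ~D(w))
Pull the quantifiers to the front (each side's bound variable is not free in the other side):
  forall x. exists p. forall w. ((~D(p) | ~B(x)) & ~D(w))
The quantifier exists w sits under an odd number of negations (counting the antecedent side of each →), so it flips to forall w.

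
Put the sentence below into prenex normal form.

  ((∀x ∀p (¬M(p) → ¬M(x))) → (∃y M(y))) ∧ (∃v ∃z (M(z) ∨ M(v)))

∃x ∃p ∃y ∃v ∃z ((¬M(p) ∧ M(x) ∨ M(y)) ∧ (M(z) ∨ M(v)))

First replace A → B with ¬A ∨ B.
  (¬(∀x ∀p (¬¬M(p) ∨ ¬M(x))) ∨ (∃y M(y))) ∧ (∃v ∃z (M(z) ∨ M(v)))
Move each ¬ inward, flipping quantifiers it crosses:
  ((∃x ∃p (¬M(p) ∧ M(x))) ∨ (∃y M(y))) ∧ (∃v ∃z (M(z) ∨ M(v)))
All bound variables are already distinct, so no renaming is needed.
Finally move all quantifiers to the prefix:
  ∃x ∃p ∃y ∃v ∃z ((¬M(p) ∧ M(x) ∨ M(y)) ∧ (M(z) ∨ M(v)))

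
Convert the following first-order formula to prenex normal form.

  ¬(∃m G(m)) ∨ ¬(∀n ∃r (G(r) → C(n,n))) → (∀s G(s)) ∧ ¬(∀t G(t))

∃m ∀n ∃r ∀s ∃t (G(m) ∧ (¬G(r) ∨ C(n,n)) ∨ G(s) ∧ ¬G(t))

Eliminate → and ↔ using ¬ and ∨.
  ¬(¬(∃m G(m)) ∨ ¬(∀n ∃r (¬G(r) ∨ C(n,n)))) ∨ (∀s G(s)) ∧ ¬(∀t G(t))
Drive negations inward (¬∀x A ≡ ∃x ¬A, ¬∃x A ≡ ∀x ¬A, De Morgan for ∧/∨):
  (∃m G(m)) ∧ (∀n ∃r (¬G(r) ∨ C(n,n))) ∨ (∀s G(s)) ∧ (∃t ¬G(t))
Pull the quantifiers to the front (each side's bound variable is not free in the other side):
  ∃m ∀n ∃r ∀s ∃t (G(m) ∧ (¬G(r) ∨ C(n,n)) ∨ G(s) ∧ ¬G(t))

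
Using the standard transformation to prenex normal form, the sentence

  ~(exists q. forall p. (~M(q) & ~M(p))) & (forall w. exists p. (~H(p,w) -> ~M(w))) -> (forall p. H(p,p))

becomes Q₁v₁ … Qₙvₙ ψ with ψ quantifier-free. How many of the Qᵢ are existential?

2

Rewrite implications/biconditionals: A → B as ¬A ∨ B.
  ~(~(exists q. forall p. (~M(q) & ~M(p))) & (forall w. exists p. (~~H(p,w) | ~M(w)))) | (forall p. H(p,p))
Push ¬ through the quantifiers and connectives to reach negation normal form:
  (exists q. forall p. (~M(q) & ~M(p))) | (exists w. forall p. (~H(p,w) & M(w))) | (forall p. H(p,p))
Standardize variables apart so no two quantifiers bind the same name: p↦y, p↦t.
  (exists q. forall p. (~M(q) & ~M(p))) | (exists w. forall y. (~H(y,w) & M(w))) | (forall t. H(t,t))
Extract every quantifier outward, since the variables are now distinct and don't occur free across branches:
  exists q. forall p. exists w. forall y. forall t. (~M(q) & ~M(p) | ~H(y,w) & M(w) | H(t,t))
The prefix is exists q forall p exists w forall y forall t: 3 universal, 2 existential.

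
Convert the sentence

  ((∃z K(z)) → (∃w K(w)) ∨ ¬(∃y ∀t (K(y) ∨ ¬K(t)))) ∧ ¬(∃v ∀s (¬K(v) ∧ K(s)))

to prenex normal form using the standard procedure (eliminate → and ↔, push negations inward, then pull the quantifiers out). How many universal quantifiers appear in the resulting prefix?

Eliminate → and ↔ using ¬ and ∨.
  (¬(∃z K(z)) ∨ (∃w K(w)) ∨ ¬(∃y ∀t (K(y) ∨ ¬K(t)))) ∧ ¬(∃v ∀s (¬K(v) ∧ K(s)))
Drive negations inward (¬∀x A ≡ ∃x ¬A, ¬∃x A ≡ ∀x ¬A, De Morgan for ∧/∨):
  ((∀z ¬K(z)) ∨ (∃w K(w)) ∨ (∀y ∃t (¬K(y) ∧ K(t)))) ∧ (∀v ∃s (K(v) ∨ ¬K(s)))
All bound variables are already distinct, so no renaming is needed.
Pull the quantifiers to the front (each side's bound variable is not free in the other side):
  ∀z ∃w ∀y ∃t ∀v ∃s ((¬K(z) ∨ K(w) ∨ ¬K(y) ∧ K(t)) ∧ (K(v) ∨ ¬K(s)))
The prefix is ∀z ∃w ∀y ∃t ∀v ∃s: 3 universal, 3 existential.

3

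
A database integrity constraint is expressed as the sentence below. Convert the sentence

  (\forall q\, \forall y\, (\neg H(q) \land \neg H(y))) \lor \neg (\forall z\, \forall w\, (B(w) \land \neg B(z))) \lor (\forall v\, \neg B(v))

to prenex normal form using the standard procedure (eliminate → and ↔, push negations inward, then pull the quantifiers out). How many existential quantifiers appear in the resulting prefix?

2

Drive negations inward (¬∀x A ≡ ∃x ¬A, ¬∃x A ≡ ∀x ¬A, De Morgan for ∧/∨):
  (\forall q\, \forall y\, (\neg H(q) \land \neg H(y))) \lor (\exists z\, \exists w\, (\neg B(w) \lor B(z))) \lor (\forall v\, \neg B(v))
All bound variables are already distinct, so no renaming is needed.
Finally move all quantifiers to the prefix:
  \forall q\, \forall y\, \exists z\, \exists w\, \forall v\, (\neg H(q) \land \neg H(y) \lor \neg B(w) \lor B(z) \lor \neg B(v))
The prefix is \forall q \forall y \exists z \exists w \forall v: 3 universal, 2 existential.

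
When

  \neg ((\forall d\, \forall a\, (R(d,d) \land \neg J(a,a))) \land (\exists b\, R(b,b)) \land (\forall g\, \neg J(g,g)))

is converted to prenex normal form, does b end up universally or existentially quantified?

universal

Push ¬ through the quantifiers and connectives to reach negation normal form:
  (\exists d\, \exists a\, (\neg R(d,d) \lor J(a,a))) \lor (\forall b\, \neg R(b,b)) \lor (\exists g\, J(g,g))
All bound variables are already distinct, so no renaming is needed.
Extract every quantifier outward, since the variables are now distinct and don't occur free across branches:
  \exists d\, \exists a\, \forall b\, \exists g\, (\neg R(d,d) \lor J(a,a) \lor \neg R(b,b) \lor J(g,g))
The quantifier \exists b sits under an odd number of negations, so it flips to \forall b.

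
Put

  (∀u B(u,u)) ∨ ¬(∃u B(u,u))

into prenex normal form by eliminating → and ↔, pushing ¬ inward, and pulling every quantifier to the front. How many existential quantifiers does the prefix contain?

0

Drive negations inward (¬∀x A ≡ ∃x ¬A, ¬∃x A ≡ ∀x ¬A, De Morgan for ∧/∨):
  (∀u B(u,u)) ∨ (∀u ¬B(u,u))
Give each quantifier a distinct variable: u↦a.
  (∀u B(u,u)) ∨ (∀a ¬B(a,a))
Extract every quantifier outward, since the variables are now distinct and don't occur free across branches:
  ∀u ∀a (B(u,u) ∨ ¬B(a,a))
The prefix is ∀u ∀a: 2 universal, 0 existential.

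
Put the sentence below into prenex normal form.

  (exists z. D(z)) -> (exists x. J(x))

Eliminate → and ↔ using ¬ and ∨.
  ~(exists z. D(z)) | (exists x. J(x))
Move each ¬ inward, flipping quantifiers it crosses:
  (forall z. ~D(z)) | (exists x. J(x))
All bound variables are already distinct, so no renaming is needed.
Finally move all quantifiers to the prefix:
  forall z. exists x. (~D(z) | J(x))

forall z. exists x. (~D(z) | J(x))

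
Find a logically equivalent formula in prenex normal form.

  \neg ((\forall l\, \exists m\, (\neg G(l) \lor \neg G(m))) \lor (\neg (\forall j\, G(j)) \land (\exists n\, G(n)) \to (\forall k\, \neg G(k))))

Eliminate → and ↔ using ¬ and ∨.
  \neg ((\forall l\, \exists m\, (\neg G(l) \lor \neg G(m))) \lor \neg (\neg (\forall j\, G(j)) \land (\exists n\, G(n))) \lor (\forall k\, \neg G(k)))
Drive negations inward (¬∀x A ≡ ∃x ¬A, ¬∃x A ≡ ∀x ¬A, De Morgan for ∧/∨):
  (\exists l\, \forall m\, (G(l) \land G(m))) \land (\exists j\, \neg G(j)) \land (\exists n\, G(n)) \land (\exists k\, G(k))
All bound variables are already distinct, so no renaming is needed.
Finally move all quantifiers to the prefix:
  \exists l\, \forall m\, \exists j\, \exists n\, \exists k\, (G(l) \land G(m) \land \neg G(j) \land G(n) \land G(k))

\exists l\, \forall m\, \exists j\, \exists n\, \exists k\, (G(l) \land G(m) \land \neg G(j) \land G(n) \land G(k))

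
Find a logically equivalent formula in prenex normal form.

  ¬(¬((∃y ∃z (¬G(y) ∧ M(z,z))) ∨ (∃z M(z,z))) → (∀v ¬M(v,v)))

First replace A → B with ¬A ∨ B.
  ¬(¬¬((∃y ∃z (¬G(y) ∧ M(z,z))) ∨ (∃z M(z,z))) ∨ (∀v ¬M(v,v)))
Drive negations inward (¬∀x A ≡ ∃x ¬A, ¬∃x A ≡ ∀x ¬A, De Morgan for ∧/∨):
  (∀y ∀z (G(y) ∨ ¬M(z,z))) ∧ (∀z ¬M(z,z)) ∧ (∃v M(v,v))
Give each quantifier a distinct variable: z↦a.
  (∀y ∀z (G(y) ∨ ¬M(z,z))) ∧ (∀a ¬M(a,a)) ∧ (∃v M(v,v))
Pull the quantifiers to the front (each side's bound variable is not free in the other side):
  ∀y ∀z ∀a ∃v ((G(y) ∨ ¬M(z,z)) ∧ ¬M(a,a) ∧ M(v,v))

∀y ∀z ∀a ∃v ((G(y) ∨ ¬M(z,z)) ∧ ¬M(a,a) ∧ M(v,v))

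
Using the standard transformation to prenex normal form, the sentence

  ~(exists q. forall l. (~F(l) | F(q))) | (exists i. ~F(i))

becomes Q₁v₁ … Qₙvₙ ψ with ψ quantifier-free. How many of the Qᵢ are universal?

Drive negations inward (¬∀x A ≡ ∃x ¬A, ¬∃x A ≡ ∀x ¬A, De Morgan for ∧/∨):
  (forall q. exists l. (F(l) & ~F(q))) | (exists i. ~F(i))
All bound variables are already distinct, so no renaming is needed.
Finally move all quantifiers to the prefix:
  forall q. exists l. exists i. (F(l) & ~F(q) | ~F(i))
The prefix is forall q exists l exists i: 1 universal, 2 existential.

1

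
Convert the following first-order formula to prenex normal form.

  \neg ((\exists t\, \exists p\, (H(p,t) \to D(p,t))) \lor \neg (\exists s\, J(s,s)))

\forall t\, \forall p\, \exists s\, (H(p,t) \land \neg D(p,t) \land J(s,s))

First replace A → B with ¬A ∨ B.
  \neg ((\exists t\, \exists p\, (\neg H(p,t) \lor D(p,t))) \lor \neg (\exists s\, J(s,s)))
Drive negations inward (¬∀x A ≡ ∃x ¬A, ¬∃x A ≡ ∀x ¬A, De Morgan for ∧/∨):
  (\forall t\, \forall p\, (H(p,t) \land \neg D(p,t))) \land (\exists s\, J(s,s))
Finally move all quantifiers to the prefix:
  \forall t\, \forall p\, \exists s\, (H(p,t) \land \neg D(p,t) \land J(s,s))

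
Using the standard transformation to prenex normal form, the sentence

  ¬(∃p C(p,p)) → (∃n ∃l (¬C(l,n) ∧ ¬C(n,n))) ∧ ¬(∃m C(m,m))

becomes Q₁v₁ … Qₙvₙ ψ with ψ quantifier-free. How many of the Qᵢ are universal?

Eliminate → and ↔ using ¬ and ∨.
  ¬¬(∃p C(p,p)) ∨ (∃n ∃l (¬C(l,n) ∧ ¬C(n,n))) ∧ ¬(∃m C(m,m))
Push ¬ through the quantifiers and connectives to reach negation normal form:
  (∃p C(p,p)) ∨ (∃n ∃l (¬C(l,n) ∧ ¬C(n,n))) ∧ (∀m ¬C(m,m))
Extract every quantifier outward, since the variables are now distinct and don't occur free across branches:
  ∃p ∃n ∃l ∀m (C(p,p) ∨ ¬C(l,n) ∧ ¬C(n,n) ∧ ¬C(m,m))
The prefix is ∃p ∃n ∃l ∀m: 1 universal, 3 existential.

1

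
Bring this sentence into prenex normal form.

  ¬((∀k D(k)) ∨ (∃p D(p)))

Move each ¬ inward, flipping quantifiers it crosses:
  (∃k ¬D(k)) ∧ (∀p ¬D(p))
Extract every quantifier outward, since the variables are now distinct and don't occur free across branches:
  ∃k ∀p (¬D(k) ∧ ¬D(p))

∃k ∀p (¬D(k) ∧ ¬D(p))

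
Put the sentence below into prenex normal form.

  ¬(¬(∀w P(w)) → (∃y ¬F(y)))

First replace A → B with ¬A ∨ B.
  ¬(¬¬(∀w P(w)) ∨ (∃y ¬F(y)))
Move each ¬ inward, flipping quantifiers it crosses:
  (∃w ¬P(w)) ∧ (∀y F(y))
All bound variables are already distinct, so no renaming is needed.
Finally move all quantifiers to the prefix:
  ∃w ∀y (¬P(w) ∧ F(y))

∃w ∀y (¬P(w) ∧ F(y))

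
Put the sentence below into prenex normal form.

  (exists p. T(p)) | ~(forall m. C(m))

exists p. exists m. (T(p) | ~C(m))

Move each ¬ inward, flipping quantifiers it crosses:
  (exists p. T(p)) | (exists m. ~C(m))
All bound variables are already distinct, so no renaming is needed.
Finally move all quantifiers to the prefix:
  exists p. exists m. (T(p) | ~C(m))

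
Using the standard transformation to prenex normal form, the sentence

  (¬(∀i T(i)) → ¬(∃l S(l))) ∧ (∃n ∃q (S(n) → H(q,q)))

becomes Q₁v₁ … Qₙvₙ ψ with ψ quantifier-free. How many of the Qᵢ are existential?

First replace A → B with ¬A ∨ B.
  (¬¬(∀i T(i)) ∨ ¬(∃l S(l))) ∧ (∃n ∃q (¬S(n) ∨ H(q,q)))
Push ¬ through the quantifiers and connectives to reach negation normal form:
  ((∀i T(i)) ∨ (∀l ¬S(l))) ∧ (∃n ∃q (¬S(n) ∨ H(q,q)))
Pull the quantifiers to the front (each side's bound variable is not free in the other side):
  ∀i ∀l ∃n ∃q ((T(i) ∨ ¬S(l)) ∧ (¬S(n) ∨ H(q,q)))
The prefix is ∀i ∀l ∃n ∃q: 2 universal, 2 existential.

2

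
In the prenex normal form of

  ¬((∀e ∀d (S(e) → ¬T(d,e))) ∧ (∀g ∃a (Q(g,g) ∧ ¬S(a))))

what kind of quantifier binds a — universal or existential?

universal

First replace A → B with ¬A ∨ B.
  ¬((∀e ∀d (¬S(e) ∨ ¬T(d,e))) ∧ (∀g ∃a (Q(g,g) ∧ ¬S(a))))
Push ¬ through the quantifiers and connectives to reach negation normal form:
  (∃e ∃d (S(e) ∧ T(d,e))) ∨ (∃g ∀a (¬Q(g,g) ∨ S(a)))
All bound variables are already distinct, so no renaming is needed.
Extract every quantifier outward, since the variables are now distinct and don't occur free across branches:
  ∃e ∃d ∃g ∀a (S(e) ∧ T(d,e) ∨ ¬Q(g,g) ∨ S(a))
The quantifier ∃a sits under an odd number of negations (counting the antecedent side of each →), so it flips to ∀a.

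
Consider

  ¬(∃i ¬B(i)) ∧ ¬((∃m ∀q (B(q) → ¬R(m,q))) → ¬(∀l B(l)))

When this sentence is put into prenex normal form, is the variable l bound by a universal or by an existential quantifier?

universal

Rewrite implications/biconditionals: A → B as ¬A ∨ B.
  ¬(∃i ¬B(i)) ∧ ¬(¬(∃m ∀q (¬B(q) ∨ ¬R(m,q))) ∨ ¬(∀l B(l)))
Drive negations inward (¬∀x A ≡ ∃x ¬A, ¬∃x A ≡ ∀x ¬A, De Morgan for ∧/∨):
  (∀i B(i)) ∧ (∃m ∀q (¬B(q) ∨ ¬R(m,q))) ∧ (∀l B(l))
Pull the quantifiers to the front (each side's bound variable is not free in the other side):
  ∀i ∃m ∀q ∀l (B(i) ∧ (¬B(q) ∨ ¬R(m,q)) ∧ B(l))
The quantifier ∀l sits under an even number of negations (counting the antecedent side of each →), so it remains universal.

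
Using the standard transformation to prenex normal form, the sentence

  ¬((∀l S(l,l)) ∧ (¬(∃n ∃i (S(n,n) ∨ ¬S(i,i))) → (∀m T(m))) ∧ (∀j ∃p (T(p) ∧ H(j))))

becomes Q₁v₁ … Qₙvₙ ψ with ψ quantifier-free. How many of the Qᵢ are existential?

3

Rewrite implications/biconditionals: A → B as ¬A ∨ B.
  ¬((∀l S(l,l)) ∧ (¬¬(∃n ∃i (S(n,n) ∨ ¬S(i,i))) ∨ (∀m T(m))) ∧ (∀j ∃p (T(p) ∧ H(j))))
Push ¬ through the quantifiers and connectives to reach negation normal form:
  (∃l ¬S(l,l)) ∨ (∀n ∀i (¬S(n,n) ∧ S(i,i))) ∧ (∃m ¬T(m)) ∨ (∃j ∀p (¬T(p) ∨ ¬H(j)))
All bound variables are already distinct, so no renaming is needed.
Extract every quantifier outward, since the variables are now distinct and don't occur free across branches:
  ∃l ∀n ∀i ∃m ∃j ∀p (¬S(l,l) ∨ ¬S(n,n) ∧ S(i,i) ∧ ¬T(m) ∨ ¬T(p) ∨ ¬H(j))
The prefix is ∃l ∀n ∀i ∃m ∃j ∀p: 3 universal, 3 existential.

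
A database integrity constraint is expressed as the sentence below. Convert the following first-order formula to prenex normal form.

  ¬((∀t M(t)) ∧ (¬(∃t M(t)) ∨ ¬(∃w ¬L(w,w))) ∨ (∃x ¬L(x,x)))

∃t ∃v ∃w ∀x ((¬M(t) ∨ M(v) ∧ ¬L(w,w)) ∧ L(x,x))

Move each ¬ inward, flipping quantifiers it crosses:
  ((∃t ¬M(t)) ∨ (∃t M(t)) ∧ (∃w ¬L(w,w))) ∧ (∀x L(x,x))
Standardize variables apart so no two quantifiers bind the same name: t↦v.
  ((∃t ¬M(t)) ∨ (∃v M(v)) ∧ (∃w ¬L(w,w))) ∧ (∀x L(x,x))
Extract every quantifier outward, since the variables are now distinct and don't occur free across branches:
  ∃t ∃v ∃w ∀x ((¬M(t) ∨ M(v) ∧ ¬L(w,w)) ∧ L(x,x))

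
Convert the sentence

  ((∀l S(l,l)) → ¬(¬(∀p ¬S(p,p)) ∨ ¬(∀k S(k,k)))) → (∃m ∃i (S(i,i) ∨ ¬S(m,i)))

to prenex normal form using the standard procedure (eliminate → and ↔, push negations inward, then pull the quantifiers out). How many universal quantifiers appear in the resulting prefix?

1

Eliminate → and ↔ using ¬ and ∨.
  ¬(¬(∀l S(l,l)) ∨ ¬(¬(∀p ¬S(p,p)) ∨ ¬(∀k S(k,k)))) ∨ (∃m ∃i (S(i,i) ∨ ¬S(m,i)))
Drive negations inward (¬∀x A ≡ ∃x ¬A, ¬∃x A ≡ ∀x ¬A, De Morgan for ∧/∨):
  (∀l S(l,l)) ∧ ((∃p S(p,p)) ∨ (∃k ¬S(k,k))) ∨ (∃m ∃i (S(i,i) ∨ ¬S(m,i)))
All bound variables are already distinct, so no renaming is needed.
Extract every quantifier outward, since the variables are now distinct and don't occur free across branches:
  ∀l ∃p ∃k ∃m ∃i (S(l,l) ∧ (S(p,p) ∨ ¬S(k,k)) ∨ S(i,i) ∨ ¬S(m,i))
The prefix is ∀l ∃p ∃k ∃m ∃i: 1 universal, 4 existential.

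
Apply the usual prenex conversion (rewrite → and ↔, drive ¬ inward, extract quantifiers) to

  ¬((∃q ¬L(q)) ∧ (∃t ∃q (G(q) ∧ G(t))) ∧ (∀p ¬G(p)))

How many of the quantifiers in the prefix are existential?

1

Move each ¬ inward, flipping quantifiers it crosses:
  (∀q L(q)) ∨ (∀t ∀q (¬G(q) ∨ ¬G(t))) ∨ (∃p G(p))
Rename bound variables to avoid capture: q↦y.
  (∀q L(q)) ∨ (∀t ∀y (¬G(y) ∨ ¬G(t))) ∨ (∃p G(p))
Pull the quantifiers to the front (each side's bound variable is not free in the other side):
  ∀q ∀t ∀y ∃p (L(q) ∨ ¬G(y) ∨ ¬G(t) ∨ G(p))
The prefix is ∀q ∀t ∀y ∃p: 3 universal, 1 existential.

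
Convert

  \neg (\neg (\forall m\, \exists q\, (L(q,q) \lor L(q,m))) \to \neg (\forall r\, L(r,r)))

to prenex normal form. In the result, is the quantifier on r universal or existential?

universal

Eliminate → and ↔ using ¬ and ∨.
  \neg (\neg \neg (\forall m\, \exists q\, (L(q,q) \lor L(q,m))) \lor \neg (\forall r\, L(r,r)))
Drive negations inward (¬∀x A ≡ ∃x ¬A, ¬∃x A ≡ ∀x ¬A, De Morgan for ∧/∨):
  (\exists m\, \forall q\, (\neg L(q,q) \land \neg L(q,m))) \land (\forall r\, L(r,r))
Extract every quantifier outward, since the variables are now distinct and don't occur free across branches:
  \exists m\, \forall q\, \forall r\, (\neg L(q,q) \land \neg L(q,m) \land L(r,r))
The quantifier \forall r sits under an even number of negations (counting the antecedent side of each →), so it remains universal.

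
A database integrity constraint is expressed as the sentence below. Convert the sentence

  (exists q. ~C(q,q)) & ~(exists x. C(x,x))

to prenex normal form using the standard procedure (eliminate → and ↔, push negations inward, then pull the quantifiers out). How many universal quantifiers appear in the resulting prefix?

1

Push ¬ through the quantifiers and connectives to reach negation normal form:
  (exists q. ~C(q,q)) & (forall x. ~C(x,x))
Pull the quantifiers to the front (each side's bound variable is not free in the other side):
  exists q. forall x. (~C(q,q) & ~C(x,x))
The prefix is exists q forall x: 1 universal, 1 existential.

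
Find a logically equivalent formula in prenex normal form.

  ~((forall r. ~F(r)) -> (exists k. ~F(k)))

forall r. forall k. (~F(r) & F(k))

Eliminate → and ↔ using ¬ and ∨.
  ~(~(forall r. ~F(r)) | (exists k. ~F(k)))
Drive negations inward (¬∀x A ≡ ∃x ¬A, ¬∃x A ≡ ∀x ¬A, De Morgan for ∧/∨):
  (forall r. ~F(r)) & (forall k. F(k))
Extract every quantifier outward, since the variables are now distinct and don't occur free across branches:
  forall r. forall k. (~F(r) & F(k))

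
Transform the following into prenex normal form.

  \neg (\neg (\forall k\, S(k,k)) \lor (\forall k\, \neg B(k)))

Drive negations inward (¬∀x A ≡ ∃x ¬A, ¬∃x A ≡ ∀x ¬A, De Morgan for ∧/∨):
  (\forall k\, S(k,k)) \land (\exists k\, B(k))
Give each quantifier a distinct variable: k↦u1.
  (\forall k\, S(k,k)) \land (\exists u1\, B(u1))
Pull the quantifiers to the front (each side's bound variable is not free in the other side):
  \forall k\, \exists u1\, (S(k,k) \land B(u1))

\forall k\, \exists u1\, (S(k,k) \land B(u1))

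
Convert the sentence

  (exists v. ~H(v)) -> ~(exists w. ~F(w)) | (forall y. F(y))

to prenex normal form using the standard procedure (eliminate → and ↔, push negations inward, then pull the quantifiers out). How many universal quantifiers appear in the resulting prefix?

Rewrite implications/biconditionals: A → B as ¬A ∨ B.
  ~(exists v. ~H(v)) | ~(exists w. ~F(w)) | (forall y. F(y))
Push ¬ through the quantifiers and connectives to reach negation normal form:
  (forall v. H(v)) | (forall w. F(w)) | (forall y. F(y))
All bound variables are already distinct, so no renaming is needed.
Extract every quantifier outward, since the variables are now distinct and don't occur free across branches:
  forall v. forall w. forall y. (H(v) | F(w) | F(y))
The prefix is forall v forall w forall y: 3 universal, 0 existential.

3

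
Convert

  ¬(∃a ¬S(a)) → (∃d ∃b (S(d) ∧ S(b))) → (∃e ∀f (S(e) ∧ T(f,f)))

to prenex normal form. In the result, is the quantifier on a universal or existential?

existential

First replace A → B with ¬A ∨ B.
  ¬¬(∃a ¬S(a)) ∨ ¬(∃d ∃b (S(d) ∧ S(b))) ∨ (∃e ∀f (S(e) ∧ T(f,f)))
Drive negations inward (¬∀x A ≡ ∃x ¬A, ¬∃x A ≡ ∀x ¬A, De Morgan for ∧/∨):
  (∃a ¬S(a)) ∨ (∀d ∀b (¬S(d) ∨ ¬S(b))) ∨ (∃e ∀f (S(e) ∧ T(f,f)))
All bound variables are already distinct, so no renaming is needed.
Pull the quantifiers to the front (each side's bound variable is not free in the other side):
  ∃a ∀d ∀b ∃e ∀f (¬S(a) ∨ ¬S(d) ∨ ¬S(b) ∨ S(e) ∧ T(f,f))
The quantifier ∃a sits under an even number of negations (counting the antecedent side of each →), so it remains existential.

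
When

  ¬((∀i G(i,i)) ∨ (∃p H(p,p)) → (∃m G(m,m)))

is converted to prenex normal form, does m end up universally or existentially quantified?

universal

Eliminate → and ↔ using ¬ and ∨.
  ¬(¬((∀i G(i,i)) ∨ (∃p H(p,p))) ∨ (∃m G(m,m)))
Push ¬ through the quantifiers and connectives to reach negation normal form:
  ((∀i G(i,i)) ∨ (∃p H(p,p))) ∧ (∀m ¬G(m,m))
Extract every quantifier outward, since the variables are now distinct and don't occur free across branches:
  ∀i ∃p ∀m ((G(i,i) ∨ H(p,p)) ∧ ¬G(m,m))
The quantifier ∃m sits under an odd number of negations (counting the antecedent side of each →), so it flips to ∀m.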